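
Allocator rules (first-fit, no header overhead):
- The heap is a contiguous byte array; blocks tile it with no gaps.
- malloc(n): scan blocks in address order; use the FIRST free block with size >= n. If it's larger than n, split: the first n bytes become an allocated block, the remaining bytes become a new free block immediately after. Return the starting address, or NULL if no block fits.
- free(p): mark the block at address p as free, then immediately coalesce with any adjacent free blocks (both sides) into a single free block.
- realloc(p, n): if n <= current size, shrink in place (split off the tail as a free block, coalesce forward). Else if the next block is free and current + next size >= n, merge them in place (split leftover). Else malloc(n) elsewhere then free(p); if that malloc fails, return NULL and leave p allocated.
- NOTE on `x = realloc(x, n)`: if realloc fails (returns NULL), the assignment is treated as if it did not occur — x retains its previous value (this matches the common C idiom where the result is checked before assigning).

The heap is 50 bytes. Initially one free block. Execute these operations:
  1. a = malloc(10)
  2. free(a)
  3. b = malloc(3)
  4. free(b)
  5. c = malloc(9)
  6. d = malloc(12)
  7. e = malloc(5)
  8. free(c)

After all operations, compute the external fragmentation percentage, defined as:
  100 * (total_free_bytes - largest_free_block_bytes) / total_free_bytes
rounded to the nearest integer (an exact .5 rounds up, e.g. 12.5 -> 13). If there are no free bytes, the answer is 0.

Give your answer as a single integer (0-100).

Answer: 27

Derivation:
Op 1: a = malloc(10) -> a = 0; heap: [0-9 ALLOC][10-49 FREE]
Op 2: free(a) -> (freed a); heap: [0-49 FREE]
Op 3: b = malloc(3) -> b = 0; heap: [0-2 ALLOC][3-49 FREE]
Op 4: free(b) -> (freed b); heap: [0-49 FREE]
Op 5: c = malloc(9) -> c = 0; heap: [0-8 ALLOC][9-49 FREE]
Op 6: d = malloc(12) -> d = 9; heap: [0-8 ALLOC][9-20 ALLOC][21-49 FREE]
Op 7: e = malloc(5) -> e = 21; heap: [0-8 ALLOC][9-20 ALLOC][21-25 ALLOC][26-49 FREE]
Op 8: free(c) -> (freed c); heap: [0-8 FREE][9-20 ALLOC][21-25 ALLOC][26-49 FREE]
Free blocks: [9 24] total_free=33 largest=24 -> 100*(33-24)/33 = 900/33 ≈ 27.273 -> rounds to 27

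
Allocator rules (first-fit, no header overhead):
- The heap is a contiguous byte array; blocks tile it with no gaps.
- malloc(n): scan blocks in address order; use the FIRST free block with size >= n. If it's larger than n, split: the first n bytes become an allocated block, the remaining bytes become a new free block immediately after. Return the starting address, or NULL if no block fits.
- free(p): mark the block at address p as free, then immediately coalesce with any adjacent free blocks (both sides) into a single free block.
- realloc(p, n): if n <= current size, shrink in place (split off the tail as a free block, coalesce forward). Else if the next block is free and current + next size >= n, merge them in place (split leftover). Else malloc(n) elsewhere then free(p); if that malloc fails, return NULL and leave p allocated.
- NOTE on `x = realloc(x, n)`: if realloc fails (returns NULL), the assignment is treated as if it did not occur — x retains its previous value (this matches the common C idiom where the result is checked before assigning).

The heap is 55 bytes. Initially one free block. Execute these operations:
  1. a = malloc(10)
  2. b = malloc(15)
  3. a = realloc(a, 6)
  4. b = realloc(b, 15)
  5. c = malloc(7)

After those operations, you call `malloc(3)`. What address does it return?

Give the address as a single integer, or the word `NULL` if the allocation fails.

Answer: 6

Derivation:
Op 1: a = malloc(10) -> a = 0; heap: [0-9 ALLOC][10-54 FREE]
Op 2: b = malloc(15) -> b = 10; heap: [0-9 ALLOC][10-24 ALLOC][25-54 FREE]
Op 3: a = realloc(a, 6) -> a = 0; heap: [0-5 ALLOC][6-9 FREE][10-24 ALLOC][25-54 FREE]
Op 4: b = realloc(b, 15) -> b = 10; heap: [0-5 ALLOC][6-9 FREE][10-24 ALLOC][25-54 FREE]
Op 5: c = malloc(7) -> c = 25; heap: [0-5 ALLOC][6-9 FREE][10-24 ALLOC][25-31 ALLOC][32-54 FREE]
malloc(3): first-fit scan over [0-5 ALLOC][6-9 FREE][10-24 ALLOC][25-31 ALLOC][32-54 FREE] -> 6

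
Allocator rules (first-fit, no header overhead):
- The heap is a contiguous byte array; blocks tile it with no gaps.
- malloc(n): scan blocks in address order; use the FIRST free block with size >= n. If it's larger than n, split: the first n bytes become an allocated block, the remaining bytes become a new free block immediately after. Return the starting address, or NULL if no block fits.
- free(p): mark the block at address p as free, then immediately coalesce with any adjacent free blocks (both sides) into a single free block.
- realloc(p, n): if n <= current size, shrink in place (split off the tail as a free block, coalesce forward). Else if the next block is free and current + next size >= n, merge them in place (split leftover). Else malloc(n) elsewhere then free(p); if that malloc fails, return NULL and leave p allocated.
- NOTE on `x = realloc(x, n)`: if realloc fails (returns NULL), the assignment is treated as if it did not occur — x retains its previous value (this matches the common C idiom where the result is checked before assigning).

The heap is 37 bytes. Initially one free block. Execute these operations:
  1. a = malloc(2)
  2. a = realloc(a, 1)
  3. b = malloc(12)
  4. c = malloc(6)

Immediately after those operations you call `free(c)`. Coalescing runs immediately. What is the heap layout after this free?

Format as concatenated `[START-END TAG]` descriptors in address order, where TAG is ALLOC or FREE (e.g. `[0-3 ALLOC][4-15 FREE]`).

Op 1: a = malloc(2) -> a = 0; heap: [0-1 ALLOC][2-36 FREE]
Op 2: a = realloc(a, 1) -> a = 0; heap: [0-0 ALLOC][1-36 FREE]
Op 3: b = malloc(12) -> b = 1; heap: [0-0 ALLOC][1-12 ALLOC][13-36 FREE]
Op 4: c = malloc(6) -> c = 13; heap: [0-0 ALLOC][1-12 ALLOC][13-18 ALLOC][19-36 FREE]
free(c): c = 13 -> block [13-18 ALLOC]; mark free, coalesce with adjacent free neighbors -> [0-0 ALLOC][1-12 ALLOC][13-36 FREE]

Answer: [0-0 ALLOC][1-12 ALLOC][13-36 FREE]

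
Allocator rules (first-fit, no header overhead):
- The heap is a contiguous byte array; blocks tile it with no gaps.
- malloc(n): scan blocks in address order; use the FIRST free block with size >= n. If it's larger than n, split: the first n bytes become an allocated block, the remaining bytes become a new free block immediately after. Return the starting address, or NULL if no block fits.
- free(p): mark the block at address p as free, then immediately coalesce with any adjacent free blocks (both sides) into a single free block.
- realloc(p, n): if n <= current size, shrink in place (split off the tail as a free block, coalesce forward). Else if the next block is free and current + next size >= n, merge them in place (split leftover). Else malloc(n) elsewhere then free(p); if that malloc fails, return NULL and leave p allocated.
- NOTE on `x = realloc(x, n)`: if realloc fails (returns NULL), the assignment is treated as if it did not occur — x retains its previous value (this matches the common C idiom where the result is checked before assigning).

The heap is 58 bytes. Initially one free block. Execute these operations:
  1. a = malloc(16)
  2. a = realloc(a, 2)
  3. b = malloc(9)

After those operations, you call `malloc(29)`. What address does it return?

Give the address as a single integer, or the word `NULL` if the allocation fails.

Op 1: a = malloc(16) -> a = 0; heap: [0-15 ALLOC][16-57 FREE]
Op 2: a = realloc(a, 2) -> a = 0; heap: [0-1 ALLOC][2-57 FREE]
Op 3: b = malloc(9) -> b = 2; heap: [0-1 ALLOC][2-10 ALLOC][11-57 FREE]
malloc(29): first-fit scan over [0-1 ALLOC][2-10 ALLOC][11-57 FREE] -> 11

Answer: 11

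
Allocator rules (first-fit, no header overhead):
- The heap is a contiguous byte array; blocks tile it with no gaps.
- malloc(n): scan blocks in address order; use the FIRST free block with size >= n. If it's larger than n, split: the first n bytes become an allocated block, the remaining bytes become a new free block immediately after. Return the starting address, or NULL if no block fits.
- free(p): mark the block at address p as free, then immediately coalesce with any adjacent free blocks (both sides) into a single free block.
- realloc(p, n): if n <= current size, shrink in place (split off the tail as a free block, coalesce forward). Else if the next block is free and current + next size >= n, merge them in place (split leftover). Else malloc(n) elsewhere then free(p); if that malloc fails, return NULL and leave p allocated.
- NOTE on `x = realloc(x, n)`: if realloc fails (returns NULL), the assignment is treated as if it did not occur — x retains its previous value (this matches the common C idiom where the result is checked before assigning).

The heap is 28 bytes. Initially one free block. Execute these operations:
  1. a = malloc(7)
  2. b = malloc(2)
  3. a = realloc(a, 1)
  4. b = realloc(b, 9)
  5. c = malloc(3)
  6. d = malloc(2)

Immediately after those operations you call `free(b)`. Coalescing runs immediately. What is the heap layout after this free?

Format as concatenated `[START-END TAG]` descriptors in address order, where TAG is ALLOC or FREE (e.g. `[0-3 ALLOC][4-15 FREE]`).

Answer: [0-0 ALLOC][1-3 ALLOC][4-5 ALLOC][6-27 FREE]

Derivation:
Op 1: a = malloc(7) -> a = 0; heap: [0-6 ALLOC][7-27 FREE]
Op 2: b = malloc(2) -> b = 7; heap: [0-6 ALLOC][7-8 ALLOC][9-27 FREE]
Op 3: a = realloc(a, 1) -> a = 0; heap: [0-0 ALLOC][1-6 FREE][7-8 ALLOC][9-27 FREE]
Op 4: b = realloc(b, 9) -> b = 7; heap: [0-0 ALLOC][1-6 FREE][7-15 ALLOC][16-27 FREE]
Op 5: c = malloc(3) -> c = 1; heap: [0-0 ALLOC][1-3 ALLOC][4-6 FREE][7-15 ALLOC][16-27 FREE]
Op 6: d = malloc(2) -> d = 4; heap: [0-0 ALLOC][1-3 ALLOC][4-5 ALLOC][6-6 FREE][7-15 ALLOC][16-27 FREE]
free(b): b = 7 -> block [7-15 ALLOC]; mark free, coalesce with adjacent free neighbors -> [0-0 ALLOC][1-3 ALLOC][4-5 ALLOC][6-27 FREE]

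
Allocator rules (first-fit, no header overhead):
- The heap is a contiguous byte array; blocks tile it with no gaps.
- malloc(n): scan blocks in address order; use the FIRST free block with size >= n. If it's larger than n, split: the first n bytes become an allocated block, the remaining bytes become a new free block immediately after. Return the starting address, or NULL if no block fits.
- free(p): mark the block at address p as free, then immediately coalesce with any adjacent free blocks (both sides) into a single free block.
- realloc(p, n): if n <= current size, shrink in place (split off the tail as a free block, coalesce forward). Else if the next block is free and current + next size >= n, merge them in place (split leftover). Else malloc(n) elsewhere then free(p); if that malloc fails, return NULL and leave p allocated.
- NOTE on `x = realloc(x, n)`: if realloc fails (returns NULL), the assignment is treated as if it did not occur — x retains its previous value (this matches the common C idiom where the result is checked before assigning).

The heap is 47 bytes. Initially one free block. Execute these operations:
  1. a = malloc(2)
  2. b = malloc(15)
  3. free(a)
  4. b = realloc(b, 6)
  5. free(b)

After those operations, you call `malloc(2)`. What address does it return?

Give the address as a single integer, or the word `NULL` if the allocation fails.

Answer: 0

Derivation:
Op 1: a = malloc(2) -> a = 0; heap: [0-1 ALLOC][2-46 FREE]
Op 2: b = malloc(15) -> b = 2; heap: [0-1 ALLOC][2-16 ALLOC][17-46 FREE]
Op 3: free(a) -> (freed a); heap: [0-1 FREE][2-16 ALLOC][17-46 FREE]
Op 4: b = realloc(b, 6) -> b = 2; heap: [0-1 FREE][2-7 ALLOC][8-46 FREE]
Op 5: free(b) -> (freed b); heap: [0-46 FREE]
malloc(2): first-fit scan over [0-46 FREE] -> 0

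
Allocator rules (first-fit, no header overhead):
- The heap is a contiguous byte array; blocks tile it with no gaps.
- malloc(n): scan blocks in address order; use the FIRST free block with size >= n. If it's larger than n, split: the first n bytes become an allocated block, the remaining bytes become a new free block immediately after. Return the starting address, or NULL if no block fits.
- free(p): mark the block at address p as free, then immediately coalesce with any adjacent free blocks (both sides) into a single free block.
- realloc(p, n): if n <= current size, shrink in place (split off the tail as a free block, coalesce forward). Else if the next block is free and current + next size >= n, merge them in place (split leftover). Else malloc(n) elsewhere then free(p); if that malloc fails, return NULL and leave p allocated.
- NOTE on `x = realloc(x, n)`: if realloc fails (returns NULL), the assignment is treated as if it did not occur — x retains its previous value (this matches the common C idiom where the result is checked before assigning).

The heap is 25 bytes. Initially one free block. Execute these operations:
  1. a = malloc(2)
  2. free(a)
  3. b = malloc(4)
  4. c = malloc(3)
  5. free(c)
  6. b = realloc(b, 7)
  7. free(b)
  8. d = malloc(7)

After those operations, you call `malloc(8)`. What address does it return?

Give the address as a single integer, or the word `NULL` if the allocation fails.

Answer: 7

Derivation:
Op 1: a = malloc(2) -> a = 0; heap: [0-1 ALLOC][2-24 FREE]
Op 2: free(a) -> (freed a); heap: [0-24 FREE]
Op 3: b = malloc(4) -> b = 0; heap: [0-3 ALLOC][4-24 FREE]
Op 4: c = malloc(3) -> c = 4; heap: [0-3 ALLOC][4-6 ALLOC][7-24 FREE]
Op 5: free(c) -> (freed c); heap: [0-3 ALLOC][4-24 FREE]
Op 6: b = realloc(b, 7) -> b = 0; heap: [0-6 ALLOC][7-24 FREE]
Op 7: free(b) -> (freed b); heap: [0-24 FREE]
Op 8: d = malloc(7) -> d = 0; heap: [0-6 ALLOC][7-24 FREE]
malloc(8): first-fit scan over [0-6 ALLOC][7-24 FREE] -> 7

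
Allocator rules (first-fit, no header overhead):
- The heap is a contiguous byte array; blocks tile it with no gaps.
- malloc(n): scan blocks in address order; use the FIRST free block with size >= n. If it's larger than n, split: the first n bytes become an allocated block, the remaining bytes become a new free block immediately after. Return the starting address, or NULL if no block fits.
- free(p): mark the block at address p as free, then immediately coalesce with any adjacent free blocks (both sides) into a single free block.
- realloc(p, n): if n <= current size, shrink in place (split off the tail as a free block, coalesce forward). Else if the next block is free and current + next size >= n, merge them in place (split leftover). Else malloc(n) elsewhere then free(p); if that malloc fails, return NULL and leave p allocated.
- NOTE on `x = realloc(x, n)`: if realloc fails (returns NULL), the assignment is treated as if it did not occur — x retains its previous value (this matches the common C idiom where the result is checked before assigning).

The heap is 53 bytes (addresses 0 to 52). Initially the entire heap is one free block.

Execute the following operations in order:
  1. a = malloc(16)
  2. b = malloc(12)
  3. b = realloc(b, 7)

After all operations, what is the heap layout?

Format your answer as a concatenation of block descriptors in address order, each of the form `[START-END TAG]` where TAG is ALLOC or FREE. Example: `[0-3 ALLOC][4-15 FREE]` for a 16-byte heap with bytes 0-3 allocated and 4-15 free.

Op 1: a = malloc(16) -> a = 0; heap: [0-15 ALLOC][16-52 FREE]
Op 2: b = malloc(12) -> b = 16; heap: [0-15 ALLOC][16-27 ALLOC][28-52 FREE]
Op 3: b = realloc(b, 7) -> b = 16; heap: [0-15 ALLOC][16-22 ALLOC][23-52 FREE]

Answer: [0-15 ALLOC][16-22 ALLOC][23-52 FREE]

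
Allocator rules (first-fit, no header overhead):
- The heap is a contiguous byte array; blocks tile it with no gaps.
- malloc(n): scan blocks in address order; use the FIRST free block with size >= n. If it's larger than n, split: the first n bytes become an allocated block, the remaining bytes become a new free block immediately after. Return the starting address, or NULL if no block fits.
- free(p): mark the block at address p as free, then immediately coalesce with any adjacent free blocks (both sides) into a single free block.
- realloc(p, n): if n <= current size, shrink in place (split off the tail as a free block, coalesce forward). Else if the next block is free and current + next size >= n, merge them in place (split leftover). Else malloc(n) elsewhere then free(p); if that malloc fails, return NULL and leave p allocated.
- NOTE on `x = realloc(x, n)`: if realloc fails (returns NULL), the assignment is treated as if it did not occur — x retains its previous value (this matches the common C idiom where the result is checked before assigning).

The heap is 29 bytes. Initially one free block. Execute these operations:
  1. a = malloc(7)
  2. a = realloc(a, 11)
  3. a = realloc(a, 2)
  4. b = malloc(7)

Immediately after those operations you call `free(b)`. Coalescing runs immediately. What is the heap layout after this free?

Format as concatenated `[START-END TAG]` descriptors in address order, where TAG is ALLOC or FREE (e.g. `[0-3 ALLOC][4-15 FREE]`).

Answer: [0-1 ALLOC][2-28 FREE]

Derivation:
Op 1: a = malloc(7) -> a = 0; heap: [0-6 ALLOC][7-28 FREE]
Op 2: a = realloc(a, 11) -> a = 0; heap: [0-10 ALLOC][11-28 FREE]
Op 3: a = realloc(a, 2) -> a = 0; heap: [0-1 ALLOC][2-28 FREE]
Op 4: b = malloc(7) -> b = 2; heap: [0-1 ALLOC][2-8 ALLOC][9-28 FREE]
free(b): b = 2 -> block [2-8 ALLOC]; mark free, coalesce with adjacent free neighbors -> [0-1 ALLOC][2-28 FREE]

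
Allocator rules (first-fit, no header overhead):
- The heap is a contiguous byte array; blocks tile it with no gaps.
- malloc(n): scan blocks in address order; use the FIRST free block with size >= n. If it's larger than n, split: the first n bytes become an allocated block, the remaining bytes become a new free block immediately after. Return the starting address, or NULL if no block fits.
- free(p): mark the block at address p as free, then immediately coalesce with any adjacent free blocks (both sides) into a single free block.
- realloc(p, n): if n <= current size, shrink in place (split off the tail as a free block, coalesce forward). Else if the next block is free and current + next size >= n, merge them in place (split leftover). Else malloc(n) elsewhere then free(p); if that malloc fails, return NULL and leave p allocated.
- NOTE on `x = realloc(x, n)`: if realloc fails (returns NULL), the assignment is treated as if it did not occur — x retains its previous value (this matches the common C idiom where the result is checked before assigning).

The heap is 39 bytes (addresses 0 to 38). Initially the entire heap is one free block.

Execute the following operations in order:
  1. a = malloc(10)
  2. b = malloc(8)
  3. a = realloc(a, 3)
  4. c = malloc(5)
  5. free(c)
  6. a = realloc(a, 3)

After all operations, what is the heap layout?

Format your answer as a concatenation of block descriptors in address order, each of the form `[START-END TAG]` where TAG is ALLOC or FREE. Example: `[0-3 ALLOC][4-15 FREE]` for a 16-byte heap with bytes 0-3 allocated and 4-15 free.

Answer: [0-2 ALLOC][3-9 FREE][10-17 ALLOC][18-38 FREE]

Derivation:
Op 1: a = malloc(10) -> a = 0; heap: [0-9 ALLOC][10-38 FREE]
Op 2: b = malloc(8) -> b = 10; heap: [0-9 ALLOC][10-17 ALLOC][18-38 FREE]
Op 3: a = realloc(a, 3) -> a = 0; heap: [0-2 ALLOC][3-9 FREE][10-17 ALLOC][18-38 FREE]
Op 4: c = malloc(5) -> c = 3; heap: [0-2 ALLOC][3-7 ALLOC][8-9 FREE][10-17 ALLOC][18-38 FREE]
Op 5: free(c) -> (freed c); heap: [0-2 ALLOC][3-9 FREE][10-17 ALLOC][18-38 FREE]
Op 6: a = realloc(a, 3) -> a = 0; heap: [0-2 ALLOC][3-9 FREE][10-17 ALLOC][18-38 FREE]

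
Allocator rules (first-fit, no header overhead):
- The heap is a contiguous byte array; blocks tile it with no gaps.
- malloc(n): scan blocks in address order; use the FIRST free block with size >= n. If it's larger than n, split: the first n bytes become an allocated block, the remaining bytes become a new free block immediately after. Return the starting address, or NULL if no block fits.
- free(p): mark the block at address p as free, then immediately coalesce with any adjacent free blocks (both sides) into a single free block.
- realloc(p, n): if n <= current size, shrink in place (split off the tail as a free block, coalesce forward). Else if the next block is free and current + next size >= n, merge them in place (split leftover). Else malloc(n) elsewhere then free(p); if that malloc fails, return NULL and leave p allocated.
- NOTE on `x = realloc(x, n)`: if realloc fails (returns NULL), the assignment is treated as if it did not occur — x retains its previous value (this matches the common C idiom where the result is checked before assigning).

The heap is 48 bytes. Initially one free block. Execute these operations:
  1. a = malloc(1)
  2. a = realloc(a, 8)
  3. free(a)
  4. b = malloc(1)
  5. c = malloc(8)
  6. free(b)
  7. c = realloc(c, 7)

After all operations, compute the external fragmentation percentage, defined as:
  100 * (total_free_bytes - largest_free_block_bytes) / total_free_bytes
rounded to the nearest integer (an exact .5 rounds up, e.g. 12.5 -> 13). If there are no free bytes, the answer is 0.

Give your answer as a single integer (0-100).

Answer: 2

Derivation:
Op 1: a = malloc(1) -> a = 0; heap: [0-0 ALLOC][1-47 FREE]
Op 2: a = realloc(a, 8) -> a = 0; heap: [0-7 ALLOC][8-47 FREE]
Op 3: free(a) -> (freed a); heap: [0-47 FREE]
Op 4: b = malloc(1) -> b = 0; heap: [0-0 ALLOC][1-47 FREE]
Op 5: c = malloc(8) -> c = 1; heap: [0-0 ALLOC][1-8 ALLOC][9-47 FREE]
Op 6: free(b) -> (freed b); heap: [0-0 FREE][1-8 ALLOC][9-47 FREE]
Op 7: c = realloc(c, 7) -> c = 1; heap: [0-0 FREE][1-7 ALLOC][8-47 FREE]
Free blocks: [1 40] total_free=41 largest=40 -> 100*(41-40)/41 = 100/41 ≈ 2.439 -> rounds to 2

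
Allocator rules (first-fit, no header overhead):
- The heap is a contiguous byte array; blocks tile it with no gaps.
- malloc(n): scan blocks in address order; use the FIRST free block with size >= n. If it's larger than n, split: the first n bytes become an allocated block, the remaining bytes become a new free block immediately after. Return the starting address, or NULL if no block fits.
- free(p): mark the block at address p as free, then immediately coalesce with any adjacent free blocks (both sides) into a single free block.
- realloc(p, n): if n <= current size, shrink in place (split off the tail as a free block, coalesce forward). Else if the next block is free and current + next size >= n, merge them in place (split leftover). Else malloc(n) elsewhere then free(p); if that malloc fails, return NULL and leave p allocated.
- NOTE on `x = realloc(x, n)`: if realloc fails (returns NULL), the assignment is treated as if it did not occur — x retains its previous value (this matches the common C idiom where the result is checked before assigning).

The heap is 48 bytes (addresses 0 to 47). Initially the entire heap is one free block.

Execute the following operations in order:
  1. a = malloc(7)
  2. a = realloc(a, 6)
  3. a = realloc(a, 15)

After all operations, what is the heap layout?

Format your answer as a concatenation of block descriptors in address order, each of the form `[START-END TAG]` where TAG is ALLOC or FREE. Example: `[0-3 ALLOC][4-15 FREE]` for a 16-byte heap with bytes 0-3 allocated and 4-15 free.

Op 1: a = malloc(7) -> a = 0; heap: [0-6 ALLOC][7-47 FREE]
Op 2: a = realloc(a, 6) -> a = 0; heap: [0-5 ALLOC][6-47 FREE]
Op 3: a = realloc(a, 15) -> a = 0; heap: [0-14 ALLOC][15-47 FREE]

Answer: [0-14 ALLOC][15-47 FREE]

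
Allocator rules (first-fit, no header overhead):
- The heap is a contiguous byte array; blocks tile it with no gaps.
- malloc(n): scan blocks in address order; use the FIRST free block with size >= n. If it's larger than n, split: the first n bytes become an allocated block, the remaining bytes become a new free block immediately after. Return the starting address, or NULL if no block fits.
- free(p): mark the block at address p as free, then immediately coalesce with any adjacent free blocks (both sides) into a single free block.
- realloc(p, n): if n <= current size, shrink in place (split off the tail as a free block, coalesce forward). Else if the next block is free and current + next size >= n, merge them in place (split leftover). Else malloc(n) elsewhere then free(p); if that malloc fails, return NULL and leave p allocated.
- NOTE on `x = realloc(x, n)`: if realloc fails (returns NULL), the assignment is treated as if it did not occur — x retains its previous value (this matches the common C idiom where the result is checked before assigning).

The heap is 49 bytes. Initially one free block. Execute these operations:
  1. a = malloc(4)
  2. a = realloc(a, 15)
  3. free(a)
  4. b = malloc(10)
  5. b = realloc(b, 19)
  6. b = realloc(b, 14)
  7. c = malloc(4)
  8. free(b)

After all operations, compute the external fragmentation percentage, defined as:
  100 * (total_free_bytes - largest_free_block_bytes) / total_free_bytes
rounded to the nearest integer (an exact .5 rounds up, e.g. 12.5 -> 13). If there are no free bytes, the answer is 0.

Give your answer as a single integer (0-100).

Answer: 31

Derivation:
Op 1: a = malloc(4) -> a = 0; heap: [0-3 ALLOC][4-48 FREE]
Op 2: a = realloc(a, 15) -> a = 0; heap: [0-14 ALLOC][15-48 FREE]
Op 3: free(a) -> (freed a); heap: [0-48 FREE]
Op 4: b = malloc(10) -> b = 0; heap: [0-9 ALLOC][10-48 FREE]
Op 5: b = realloc(b, 19) -> b = 0; heap: [0-18 ALLOC][19-48 FREE]
Op 6: b = realloc(b, 14) -> b = 0; heap: [0-13 ALLOC][14-48 FREE]
Op 7: c = malloc(4) -> c = 14; heap: [0-13 ALLOC][14-17 ALLOC][18-48 FREE]
Op 8: free(b) -> (freed b); heap: [0-13 FREE][14-17 ALLOC][18-48 FREE]
Free blocks: [14 31] total_free=45 largest=31 -> 100*(45-31)/45 = 1400/45 ≈ 31.111 -> rounds to 31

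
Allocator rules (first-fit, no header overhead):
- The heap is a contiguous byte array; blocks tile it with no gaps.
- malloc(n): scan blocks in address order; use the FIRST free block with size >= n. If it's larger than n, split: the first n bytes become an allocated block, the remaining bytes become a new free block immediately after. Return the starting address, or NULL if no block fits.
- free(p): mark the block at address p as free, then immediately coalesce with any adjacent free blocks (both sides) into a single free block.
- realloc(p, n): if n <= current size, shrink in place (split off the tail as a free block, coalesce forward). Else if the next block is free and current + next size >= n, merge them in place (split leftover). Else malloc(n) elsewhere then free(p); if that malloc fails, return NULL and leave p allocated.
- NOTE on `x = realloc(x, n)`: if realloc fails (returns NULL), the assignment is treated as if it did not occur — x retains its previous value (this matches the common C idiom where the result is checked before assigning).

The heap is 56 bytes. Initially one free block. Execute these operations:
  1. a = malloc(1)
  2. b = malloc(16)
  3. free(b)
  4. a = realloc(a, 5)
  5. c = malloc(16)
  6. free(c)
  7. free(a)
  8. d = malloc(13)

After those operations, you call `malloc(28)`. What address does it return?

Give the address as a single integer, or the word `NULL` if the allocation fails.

Answer: 13

Derivation:
Op 1: a = malloc(1) -> a = 0; heap: [0-0 ALLOC][1-55 FREE]
Op 2: b = malloc(16) -> b = 1; heap: [0-0 ALLOC][1-16 ALLOC][17-55 FREE]
Op 3: free(b) -> (freed b); heap: [0-0 ALLOC][1-55 FREE]
Op 4: a = realloc(a, 5) -> a = 0; heap: [0-4 ALLOC][5-55 FREE]
Op 5: c = malloc(16) -> c = 5; heap: [0-4 ALLOC][5-20 ALLOC][21-55 FREE]
Op 6: free(c) -> (freed c); heap: [0-4 ALLOC][5-55 FREE]
Op 7: free(a) -> (freed a); heap: [0-55 FREE]
Op 8: d = malloc(13) -> d = 0; heap: [0-12 ALLOC][13-55 FREE]
malloc(28): first-fit scan over [0-12 ALLOC][13-55 FREE] -> 13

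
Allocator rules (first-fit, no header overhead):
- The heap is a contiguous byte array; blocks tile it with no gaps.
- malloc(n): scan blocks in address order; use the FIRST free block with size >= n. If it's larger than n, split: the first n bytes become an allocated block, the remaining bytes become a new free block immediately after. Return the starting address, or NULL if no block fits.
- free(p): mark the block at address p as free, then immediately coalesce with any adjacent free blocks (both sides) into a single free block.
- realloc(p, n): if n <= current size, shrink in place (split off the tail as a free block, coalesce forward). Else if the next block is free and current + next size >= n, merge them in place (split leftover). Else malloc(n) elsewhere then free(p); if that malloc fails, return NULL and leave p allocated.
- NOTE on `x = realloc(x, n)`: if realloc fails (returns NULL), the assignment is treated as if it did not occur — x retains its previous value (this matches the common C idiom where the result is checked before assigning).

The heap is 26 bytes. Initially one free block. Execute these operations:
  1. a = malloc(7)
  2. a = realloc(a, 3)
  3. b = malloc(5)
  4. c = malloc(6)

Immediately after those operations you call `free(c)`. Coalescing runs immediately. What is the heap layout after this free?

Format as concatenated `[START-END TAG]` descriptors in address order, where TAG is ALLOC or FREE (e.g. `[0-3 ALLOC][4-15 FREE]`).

Op 1: a = malloc(7) -> a = 0; heap: [0-6 ALLOC][7-25 FREE]
Op 2: a = realloc(a, 3) -> a = 0; heap: [0-2 ALLOC][3-25 FREE]
Op 3: b = malloc(5) -> b = 3; heap: [0-2 ALLOC][3-7 ALLOC][8-25 FREE]
Op 4: c = malloc(6) -> c = 8; heap: [0-2 ALLOC][3-7 ALLOC][8-13 ALLOC][14-25 FREE]
free(c): c = 8 -> block [8-13 ALLOC]; mark free, coalesce with adjacent free neighbors -> [0-2 ALLOC][3-7 ALLOC][8-25 FREE]

Answer: [0-2 ALLOC][3-7 ALLOC][8-25 FREE]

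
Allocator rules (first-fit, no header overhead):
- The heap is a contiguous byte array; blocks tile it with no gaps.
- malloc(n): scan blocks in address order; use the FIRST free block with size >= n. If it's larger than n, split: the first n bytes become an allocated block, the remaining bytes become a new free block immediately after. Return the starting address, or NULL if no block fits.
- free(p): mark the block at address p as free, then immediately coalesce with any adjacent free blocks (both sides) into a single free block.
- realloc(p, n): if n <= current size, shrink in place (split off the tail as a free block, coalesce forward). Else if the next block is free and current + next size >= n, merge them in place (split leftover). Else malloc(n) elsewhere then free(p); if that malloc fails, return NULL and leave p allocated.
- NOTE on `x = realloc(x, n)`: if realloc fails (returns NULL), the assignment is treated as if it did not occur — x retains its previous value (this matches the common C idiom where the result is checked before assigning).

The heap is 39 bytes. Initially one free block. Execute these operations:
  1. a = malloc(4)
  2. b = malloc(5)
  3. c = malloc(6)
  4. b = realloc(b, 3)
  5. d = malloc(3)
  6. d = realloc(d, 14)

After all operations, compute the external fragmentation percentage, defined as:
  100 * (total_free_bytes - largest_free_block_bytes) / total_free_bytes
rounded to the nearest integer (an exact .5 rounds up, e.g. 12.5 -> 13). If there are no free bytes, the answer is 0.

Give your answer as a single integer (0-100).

Op 1: a = malloc(4) -> a = 0; heap: [0-3 ALLOC][4-38 FREE]
Op 2: b = malloc(5) -> b = 4; heap: [0-3 ALLOC][4-8 ALLOC][9-38 FREE]
Op 3: c = malloc(6) -> c = 9; heap: [0-3 ALLOC][4-8 ALLOC][9-14 ALLOC][15-38 FREE]
Op 4: b = realloc(b, 3) -> b = 4; heap: [0-3 ALLOC][4-6 ALLOC][7-8 FREE][9-14 ALLOC][15-38 FREE]
Op 5: d = malloc(3) -> d = 15; heap: [0-3 ALLOC][4-6 ALLOC][7-8 FREE][9-14 ALLOC][15-17 ALLOC][18-38 FREE]
Op 6: d = realloc(d, 14) -> d = 15; heap: [0-3 ALLOC][4-6 ALLOC][7-8 FREE][9-14 ALLOC][15-28 ALLOC][29-38 FREE]
Free blocks: [2 10] total_free=12 largest=10 -> 100*(12-10)/12 = 200/12 ≈ 16.667 -> rounds to 17

Answer: 17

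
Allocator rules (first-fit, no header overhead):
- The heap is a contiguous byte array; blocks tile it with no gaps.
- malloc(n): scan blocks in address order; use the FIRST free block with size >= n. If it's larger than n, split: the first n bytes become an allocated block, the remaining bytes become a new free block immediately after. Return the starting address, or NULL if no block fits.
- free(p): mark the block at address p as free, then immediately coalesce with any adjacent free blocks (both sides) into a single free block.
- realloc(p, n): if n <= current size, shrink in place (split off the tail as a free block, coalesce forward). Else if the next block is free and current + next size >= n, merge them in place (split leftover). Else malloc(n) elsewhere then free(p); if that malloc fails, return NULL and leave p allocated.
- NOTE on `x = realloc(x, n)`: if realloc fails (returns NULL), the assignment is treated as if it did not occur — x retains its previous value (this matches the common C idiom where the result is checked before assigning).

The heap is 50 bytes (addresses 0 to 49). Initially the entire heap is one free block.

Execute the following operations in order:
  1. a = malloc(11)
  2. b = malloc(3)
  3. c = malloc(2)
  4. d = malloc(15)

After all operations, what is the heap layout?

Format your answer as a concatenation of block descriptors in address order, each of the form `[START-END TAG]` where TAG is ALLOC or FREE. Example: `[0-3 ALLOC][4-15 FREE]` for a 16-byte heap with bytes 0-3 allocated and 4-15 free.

Op 1: a = malloc(11) -> a = 0; heap: [0-10 ALLOC][11-49 FREE]
Op 2: b = malloc(3) -> b = 11; heap: [0-10 ALLOC][11-13 ALLOC][14-49 FREE]
Op 3: c = malloc(2) -> c = 14; heap: [0-10 ALLOC][11-13 ALLOC][14-15 ALLOC][16-49 FREE]
Op 4: d = malloc(15) -> d = 16; heap: [0-10 ALLOC][11-13 ALLOC][14-15 ALLOC][16-30 ALLOC][31-49 FREE]

Answer: [0-10 ALLOC][11-13 ALLOC][14-15 ALLOC][16-30 ALLOC][31-49 FREE]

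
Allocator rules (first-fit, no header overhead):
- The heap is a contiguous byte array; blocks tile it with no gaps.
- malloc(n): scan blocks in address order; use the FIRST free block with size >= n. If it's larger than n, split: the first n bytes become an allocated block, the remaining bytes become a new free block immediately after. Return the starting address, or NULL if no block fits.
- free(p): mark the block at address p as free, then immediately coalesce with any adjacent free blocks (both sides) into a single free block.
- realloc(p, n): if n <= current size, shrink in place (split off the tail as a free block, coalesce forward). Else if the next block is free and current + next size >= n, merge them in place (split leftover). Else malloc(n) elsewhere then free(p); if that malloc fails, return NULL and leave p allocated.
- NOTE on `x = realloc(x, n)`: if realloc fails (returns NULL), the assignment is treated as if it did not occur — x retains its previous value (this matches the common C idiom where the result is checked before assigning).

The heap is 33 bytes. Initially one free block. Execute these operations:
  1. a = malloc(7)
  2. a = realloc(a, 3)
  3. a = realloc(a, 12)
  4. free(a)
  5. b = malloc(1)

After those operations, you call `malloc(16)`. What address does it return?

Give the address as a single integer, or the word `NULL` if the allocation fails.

Op 1: a = malloc(7) -> a = 0; heap: [0-6 ALLOC][7-32 FREE]
Op 2: a = realloc(a, 3) -> a = 0; heap: [0-2 ALLOC][3-32 FREE]
Op 3: a = realloc(a, 12) -> a = 0; heap: [0-11 ALLOC][12-32 FREE]
Op 4: free(a) -> (freed a); heap: [0-32 FREE]
Op 5: b = malloc(1) -> b = 0; heap: [0-0 ALLOC][1-32 FREE]
malloc(16): first-fit scan over [0-0 ALLOC][1-32 FREE] -> 1

Answer: 1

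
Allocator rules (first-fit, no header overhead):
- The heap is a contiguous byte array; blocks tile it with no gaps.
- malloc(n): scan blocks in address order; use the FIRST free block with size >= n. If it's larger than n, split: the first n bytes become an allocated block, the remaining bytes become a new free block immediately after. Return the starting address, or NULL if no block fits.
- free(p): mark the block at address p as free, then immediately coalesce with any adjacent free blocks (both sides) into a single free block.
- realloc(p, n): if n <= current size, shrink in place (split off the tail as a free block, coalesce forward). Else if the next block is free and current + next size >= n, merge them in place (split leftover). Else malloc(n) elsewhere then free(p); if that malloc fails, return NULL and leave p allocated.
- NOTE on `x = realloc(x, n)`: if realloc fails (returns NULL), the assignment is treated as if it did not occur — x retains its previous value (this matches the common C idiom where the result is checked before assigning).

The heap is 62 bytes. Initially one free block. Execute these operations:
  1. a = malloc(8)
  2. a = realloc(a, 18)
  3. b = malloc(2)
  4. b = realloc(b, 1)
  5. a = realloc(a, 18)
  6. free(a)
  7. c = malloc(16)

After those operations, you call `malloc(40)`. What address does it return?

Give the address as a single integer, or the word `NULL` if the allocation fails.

Op 1: a = malloc(8) -> a = 0; heap: [0-7 ALLOC][8-61 FREE]
Op 2: a = realloc(a, 18) -> a = 0; heap: [0-17 ALLOC][18-61 FREE]
Op 3: b = malloc(2) -> b = 18; heap: [0-17 ALLOC][18-19 ALLOC][20-61 FREE]
Op 4: b = realloc(b, 1) -> b = 18; heap: [0-17 ALLOC][18-18 ALLOC][19-61 FREE]
Op 5: a = realloc(a, 18) -> a = 0; heap: [0-17 ALLOC][18-18 ALLOC][19-61 FREE]
Op 6: free(a) -> (freed a); heap: [0-17 FREE][18-18 ALLOC][19-61 FREE]
Op 7: c = malloc(16) -> c = 0; heap: [0-15 ALLOC][16-17 FREE][18-18 ALLOC][19-61 FREE]
malloc(40): first-fit scan over [0-15 ALLOC][16-17 FREE][18-18 ALLOC][19-61 FREE] -> 19

Answer: 19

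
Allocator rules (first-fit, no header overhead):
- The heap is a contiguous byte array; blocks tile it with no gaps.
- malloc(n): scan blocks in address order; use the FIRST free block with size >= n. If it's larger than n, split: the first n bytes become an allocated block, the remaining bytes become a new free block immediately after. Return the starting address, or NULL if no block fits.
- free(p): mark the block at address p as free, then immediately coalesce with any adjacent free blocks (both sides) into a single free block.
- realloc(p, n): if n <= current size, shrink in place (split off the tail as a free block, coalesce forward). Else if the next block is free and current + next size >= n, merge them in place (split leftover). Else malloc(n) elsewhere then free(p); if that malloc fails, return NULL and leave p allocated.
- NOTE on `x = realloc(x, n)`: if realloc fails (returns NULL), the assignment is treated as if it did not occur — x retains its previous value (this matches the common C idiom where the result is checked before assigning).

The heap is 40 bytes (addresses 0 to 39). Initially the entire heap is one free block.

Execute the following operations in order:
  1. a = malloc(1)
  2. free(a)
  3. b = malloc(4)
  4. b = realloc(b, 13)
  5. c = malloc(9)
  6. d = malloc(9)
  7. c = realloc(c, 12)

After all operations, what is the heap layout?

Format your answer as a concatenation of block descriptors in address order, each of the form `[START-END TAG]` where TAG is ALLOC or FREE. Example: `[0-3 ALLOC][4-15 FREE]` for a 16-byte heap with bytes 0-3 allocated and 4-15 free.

Answer: [0-12 ALLOC][13-21 ALLOC][22-30 ALLOC][31-39 FREE]

Derivation:
Op 1: a = malloc(1) -> a = 0; heap: [0-0 ALLOC][1-39 FREE]
Op 2: free(a) -> (freed a); heap: [0-39 FREE]
Op 3: b = malloc(4) -> b = 0; heap: [0-3 ALLOC][4-39 FREE]
Op 4: b = realloc(b, 13) -> b = 0; heap: [0-12 ALLOC][13-39 FREE]
Op 5: c = malloc(9) -> c = 13; heap: [0-12 ALLOC][13-21 ALLOC][22-39 FREE]
Op 6: d = malloc(9) -> d = 22; heap: [0-12 ALLOC][13-21 ALLOC][22-30 ALLOC][31-39 FREE]
Op 7: c = realloc(c, 12) -> NULL (c unchanged); heap: [0-12 ALLOC][13-21 ALLOC][22-30 ALLOC][31-39 FREE]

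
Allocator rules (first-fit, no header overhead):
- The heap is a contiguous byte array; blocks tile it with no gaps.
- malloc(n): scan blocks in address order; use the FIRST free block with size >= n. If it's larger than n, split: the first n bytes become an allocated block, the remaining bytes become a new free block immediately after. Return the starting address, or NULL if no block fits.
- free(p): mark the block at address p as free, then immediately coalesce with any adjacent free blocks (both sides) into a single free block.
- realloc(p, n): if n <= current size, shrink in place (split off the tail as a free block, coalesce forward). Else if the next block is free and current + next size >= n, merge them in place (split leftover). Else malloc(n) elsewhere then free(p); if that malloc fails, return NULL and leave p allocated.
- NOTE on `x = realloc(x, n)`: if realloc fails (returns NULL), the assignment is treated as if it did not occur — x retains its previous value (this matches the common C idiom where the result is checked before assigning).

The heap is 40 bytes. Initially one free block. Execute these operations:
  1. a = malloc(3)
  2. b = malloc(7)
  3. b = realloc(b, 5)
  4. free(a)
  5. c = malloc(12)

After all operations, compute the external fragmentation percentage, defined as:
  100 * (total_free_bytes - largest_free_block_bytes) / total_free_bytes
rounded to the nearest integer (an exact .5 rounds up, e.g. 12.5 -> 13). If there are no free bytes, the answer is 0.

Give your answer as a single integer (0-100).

Op 1: a = malloc(3) -> a = 0; heap: [0-2 ALLOC][3-39 FREE]
Op 2: b = malloc(7) -> b = 3; heap: [0-2 ALLOC][3-9 ALLOC][10-39 FREE]
Op 3: b = realloc(b, 5) -> b = 3; heap: [0-2 ALLOC][3-7 ALLOC][8-39 FREE]
Op 4: free(a) -> (freed a); heap: [0-2 FREE][3-7 ALLOC][8-39 FREE]
Op 5: c = malloc(12) -> c = 8; heap: [0-2 FREE][3-7 ALLOC][8-19 ALLOC][20-39 FREE]
Free blocks: [3 20] total_free=23 largest=20 -> 100*(23-20)/23 = 300/23 ≈ 13.043 -> rounds to 13

Answer: 13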